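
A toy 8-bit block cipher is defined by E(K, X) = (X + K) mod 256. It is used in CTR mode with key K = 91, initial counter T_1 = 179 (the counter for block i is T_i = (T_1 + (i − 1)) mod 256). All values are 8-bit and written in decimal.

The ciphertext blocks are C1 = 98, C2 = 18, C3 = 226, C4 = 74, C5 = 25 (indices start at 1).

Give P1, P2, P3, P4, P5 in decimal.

CTR decryption: S_i = E(K, T_i) where T_i is the counter for block i; P_i = C_i ⊕ S_i.
P1: T = 179, S = E(K, T) = 14; 98 ⊕ 14 = 108.
P2: T = 180, S = E(K, T) = 15; 18 ⊕ 15 = 29.
P3: T = 181, S = E(K, T) = 16; 226 ⊕ 16 = 242.
P4: T = 182, S = E(K, T) = 17; 74 ⊕ 17 = 91.
P5: T = 183, S = E(K, T) = 18; 25 ⊕ 18 = 11.

P1 = 108, P2 = 29, P3 = 242, P4 = 91, P5 = 11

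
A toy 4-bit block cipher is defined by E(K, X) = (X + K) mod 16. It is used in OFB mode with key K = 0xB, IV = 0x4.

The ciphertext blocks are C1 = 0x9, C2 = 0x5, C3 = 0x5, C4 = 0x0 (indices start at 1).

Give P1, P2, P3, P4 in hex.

OFB decryption: S_i = E(K, S_{i−1}) with S_{0} = IV; P_i = C_i ⊕ S_i.
P1: S = E(K, 0x4) = 0xF; 0x9 ⊕ 0xF = 0x6.
P2: S = E(K, 0xF) = 0xA; 0x5 ⊕ 0xA = 0xF.
P3: S = E(K, 0xA) = 0x5; 0x5 ⊕ 0x5 = 0x0.
P4: S = E(K, 0x5) = 0x0; 0x0 ⊕ 0x0 = 0x0.

P1 = 0x6, P2 = 0xF, P3 = 0x0, P4 = 0x0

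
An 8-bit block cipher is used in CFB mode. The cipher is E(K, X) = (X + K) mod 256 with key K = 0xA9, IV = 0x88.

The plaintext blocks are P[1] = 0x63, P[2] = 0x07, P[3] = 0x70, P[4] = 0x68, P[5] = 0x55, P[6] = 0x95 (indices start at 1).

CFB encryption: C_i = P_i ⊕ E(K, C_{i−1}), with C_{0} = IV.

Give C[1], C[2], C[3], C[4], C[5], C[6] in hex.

C[1]: E(K, 0x88) = 0x31; 0x63 ⊕ 0x31 = 0x52.
C[2]: E(K, 0x52) = 0xFB; 0x07 ⊕ 0xFB = 0xFC.
C[3]: E(K, 0xFC) = 0xA5; 0x70 ⊕ 0xA5 = 0xD5.
C[4]: E(K, 0xD5) = 0x7E; 0x68 ⊕ 0x7E = 0x16.
C[5]: E(K, 0x16) = 0xBF; 0x55 ⊕ 0xBF = 0xEA.
C[6]: E(K, 0xEA) = 0x93; 0x95 ⊕ 0x93 = 0x06.

C[1] = 0x52, C[2] = 0xFC, C[3] = 0xD5, C[4] = 0x16, C[5] = 0xEA, C[6] = 0x06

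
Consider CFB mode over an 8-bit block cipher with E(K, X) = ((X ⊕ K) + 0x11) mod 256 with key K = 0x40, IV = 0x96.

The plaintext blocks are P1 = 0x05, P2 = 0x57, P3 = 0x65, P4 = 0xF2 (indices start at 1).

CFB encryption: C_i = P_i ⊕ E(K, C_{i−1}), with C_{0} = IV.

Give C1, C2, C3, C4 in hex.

C1 = 0xE2, C2 = 0xE4, C3 = 0xD0, C4 = 0x53

C1: E(K, 0x96) = 0xE7; 0x05 ⊕ 0xE7 = 0xE2.
C2: E(K, 0xE2) = 0xB3; 0x57 ⊕ 0xB3 = 0xE4.
C3: E(K, 0xE4) = 0xB5; 0x65 ⊕ 0xB5 = 0xD0.
C4: E(K, 0xD0) = 0xA1; 0xF2 ⊕ 0xA1 = 0x53.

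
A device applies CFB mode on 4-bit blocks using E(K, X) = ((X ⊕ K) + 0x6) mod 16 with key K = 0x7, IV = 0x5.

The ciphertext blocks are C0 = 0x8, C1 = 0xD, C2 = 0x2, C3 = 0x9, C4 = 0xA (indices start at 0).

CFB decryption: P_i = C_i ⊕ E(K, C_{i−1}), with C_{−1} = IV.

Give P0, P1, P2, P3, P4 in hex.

P0: E(K, 0x5) = 0x8; 0x8 ⊕ 0x8 = 0x0.
P1: E(K, 0x8) = 0x5; 0xD ⊕ 0x5 = 0x8.
P2: E(K, 0xD) = 0x0; 0x2 ⊕ 0x0 = 0x2.
P3: E(K, 0x2) = 0xB; 0x9 ⊕ 0xB = 0x2.
P4: E(K, 0x9) = 0x4; 0xA ⊕ 0x4 = 0xE.

P0 = 0x0, P1 = 0x8, P2 = 0x2, P3 = 0x2, P4 = 0xE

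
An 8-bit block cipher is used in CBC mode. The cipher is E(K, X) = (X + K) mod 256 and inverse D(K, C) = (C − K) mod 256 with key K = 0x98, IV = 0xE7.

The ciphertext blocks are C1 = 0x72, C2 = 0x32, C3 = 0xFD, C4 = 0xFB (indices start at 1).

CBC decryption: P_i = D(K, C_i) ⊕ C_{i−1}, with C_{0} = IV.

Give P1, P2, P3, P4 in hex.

P1: D(K, 0x72) = 0xDA; 0xDA ⊕ 0xE7 = 0x3D.
P2: D(K, 0x32) = 0x9A; 0x9A ⊕ 0x72 = 0xE8.
P3: D(K, 0xFD) = 0x65; 0x65 ⊕ 0x32 = 0x57.
P4: D(K, 0xFB) = 0x63; 0x63 ⊕ 0xFD = 0x9E.

P1 = 0x3D, P2 = 0xE8, P3 = 0x57, P4 = 0x9E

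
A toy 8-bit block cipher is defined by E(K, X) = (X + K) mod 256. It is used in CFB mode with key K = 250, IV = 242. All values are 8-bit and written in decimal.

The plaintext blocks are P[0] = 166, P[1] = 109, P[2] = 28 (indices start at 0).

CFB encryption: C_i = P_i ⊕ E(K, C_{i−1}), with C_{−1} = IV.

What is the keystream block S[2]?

35

C[0]: E(K, 242) = 236; 166 ⊕ 236 = 74.
C[1]: E(K, 74) = 68; 109 ⊕ 68 = 41.
C[2]: E(K, 41) = 35; 28 ⊕ 35 = 63.
So S[2] = 35.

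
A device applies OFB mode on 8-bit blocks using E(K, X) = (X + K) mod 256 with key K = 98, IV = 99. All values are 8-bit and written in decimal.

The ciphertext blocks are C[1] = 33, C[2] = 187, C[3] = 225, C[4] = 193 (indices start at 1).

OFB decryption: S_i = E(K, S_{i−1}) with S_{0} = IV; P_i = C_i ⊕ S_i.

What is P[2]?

P[1]: S = E(K, 99) = 197; 33 ⊕ 197 = 228.
P[2]: S = E(K, 197) = 39; 187 ⊕ 39 = 156.

P[2] = 156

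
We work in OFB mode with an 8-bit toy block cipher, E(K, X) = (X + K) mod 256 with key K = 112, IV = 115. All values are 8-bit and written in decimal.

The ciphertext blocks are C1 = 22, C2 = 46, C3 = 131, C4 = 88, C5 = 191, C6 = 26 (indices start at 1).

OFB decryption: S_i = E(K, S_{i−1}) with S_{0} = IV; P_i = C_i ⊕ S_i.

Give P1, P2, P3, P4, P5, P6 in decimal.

P1: S = E(K, 115) = 227; 22 ⊕ 227 = 245.
P2: S = E(K, 227) = 83; 46 ⊕ 83 = 125.
P3: S = E(K, 83) = 195; 131 ⊕ 195 = 64.
P4: S = E(K, 195) = 51; 88 ⊕ 51 = 107.
P5: S = E(K, 51) = 163; 191 ⊕ 163 = 28.
P6: S = E(K, 163) = 19; 26 ⊕ 19 = 9.

P1 = 245, P2 = 125, P3 = 64, P4 = 107, P5 = 28, P6 = 9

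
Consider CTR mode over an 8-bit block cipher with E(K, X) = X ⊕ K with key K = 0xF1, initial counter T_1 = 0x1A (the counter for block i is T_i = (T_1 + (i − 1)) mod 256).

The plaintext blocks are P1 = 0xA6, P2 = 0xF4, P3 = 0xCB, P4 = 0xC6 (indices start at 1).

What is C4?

C4 = 0x2A

CTR encryption: S_i = E(K, T_i) where T_i is the counter for block i; C_i = P_i ⊕ S_i.
C1: T = 0x1A, S = E(K, T) = 0xEB; 0xA6 ⊕ 0xEB = 0x4D.
C2: T = 0x1B, S = E(K, T) = 0xEA; 0xF4 ⊕ 0xEA = 0x1E.
C3: T = 0x1C, S = E(K, T) = 0xED; 0xCB ⊕ 0xED = 0x26.
C4: T = 0x1D, S = E(K, T) = 0xEC; 0xC6 ⊕ 0xEC = 0x2A.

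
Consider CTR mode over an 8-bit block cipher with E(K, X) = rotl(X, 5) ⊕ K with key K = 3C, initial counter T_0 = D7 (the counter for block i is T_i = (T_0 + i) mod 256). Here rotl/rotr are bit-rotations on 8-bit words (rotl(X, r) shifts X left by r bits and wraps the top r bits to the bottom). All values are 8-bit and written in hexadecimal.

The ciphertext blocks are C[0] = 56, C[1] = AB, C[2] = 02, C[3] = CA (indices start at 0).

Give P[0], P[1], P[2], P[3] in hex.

CTR decryption: S_i = E(K, T_i) where T_i is the counter for block i; P_i = C_i ⊕ S_i.
P[0]: T = D7, S = E(K, T) = C6; 56 ⊕ C6 = 90.
P[1]: T = D8, S = E(K, T) = 27; AB ⊕ 27 = 8C.
P[2]: T = D9, S = E(K, T) = 07; 02 ⊕ 07 = 05.
P[3]: T = DA, S = E(K, T) = 67; CA ⊕ 67 = AD.

P[0] = 90, P[1] = 8C, P[2] = 05, P[3] = AD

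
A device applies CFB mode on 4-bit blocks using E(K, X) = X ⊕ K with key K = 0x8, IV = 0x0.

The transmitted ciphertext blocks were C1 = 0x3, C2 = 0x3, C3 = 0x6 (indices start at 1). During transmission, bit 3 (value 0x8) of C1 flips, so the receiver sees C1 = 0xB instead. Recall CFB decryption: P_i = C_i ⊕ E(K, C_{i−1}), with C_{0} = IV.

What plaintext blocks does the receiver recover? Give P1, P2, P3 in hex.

Only C1 changed, to 0xB. In CFB, a change in C_i flips the same bit in P_i and garbles P_{i+1}. Decrypting the received ciphertext:
P1: E(K, 0x0) = 0x8; 0xB ⊕ 0x8 = 0x3.
P2: E(K, 0xB) = 0x3; 0x3 ⊕ 0x3 = 0x0.
P3: E(K, 0x3) = 0xB; 0x6 ⊕ 0xB = 0xD.
Blocks that differ from the original plaintext: P1, P2.

P1 = 0x3, P2 = 0x0, P3 = 0xD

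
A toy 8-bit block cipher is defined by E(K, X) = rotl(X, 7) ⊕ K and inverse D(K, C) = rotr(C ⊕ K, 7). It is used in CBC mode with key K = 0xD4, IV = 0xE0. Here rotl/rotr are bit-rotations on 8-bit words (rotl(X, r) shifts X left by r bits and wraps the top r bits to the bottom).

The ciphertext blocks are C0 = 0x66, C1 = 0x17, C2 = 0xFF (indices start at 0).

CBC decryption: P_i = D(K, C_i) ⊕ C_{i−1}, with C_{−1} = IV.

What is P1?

P1 = 0xE1

P1: D(K, 0x17) = 0x87; 0x87 ⊕ 0x66 = 0xE1.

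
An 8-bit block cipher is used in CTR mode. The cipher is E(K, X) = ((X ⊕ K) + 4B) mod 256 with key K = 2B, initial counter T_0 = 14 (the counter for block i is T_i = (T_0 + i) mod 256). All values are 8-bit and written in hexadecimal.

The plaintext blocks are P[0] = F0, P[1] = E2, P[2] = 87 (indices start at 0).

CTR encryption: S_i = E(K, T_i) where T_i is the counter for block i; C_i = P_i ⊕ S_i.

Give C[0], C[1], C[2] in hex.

C[0] = 7A, C[1] = 6B, C[2] = 0F

C[0]: T = 14, S = E(K, T) = 8A; F0 ⊕ 8A = 7A.
C[1]: T = 15, S = E(K, T) = 89; E2 ⊕ 89 = 6B.
C[2]: T = 16, S = E(K, T) = 88; 87 ⊕ 88 = 0F.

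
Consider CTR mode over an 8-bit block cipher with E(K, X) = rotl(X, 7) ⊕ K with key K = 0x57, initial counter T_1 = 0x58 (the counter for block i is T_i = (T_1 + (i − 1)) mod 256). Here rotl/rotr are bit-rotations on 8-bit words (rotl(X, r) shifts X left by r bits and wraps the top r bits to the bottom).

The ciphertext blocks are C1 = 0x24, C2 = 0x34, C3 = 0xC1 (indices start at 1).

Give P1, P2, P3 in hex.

CTR decryption: S_i = E(K, T_i) where T_i is the counter for block i; P_i = C_i ⊕ S_i.
P1: T = 0x58, S = E(K, T) = 0x7B; 0x24 ⊕ 0x7B = 0x5F.
P2: T = 0x59, S = E(K, T) = 0xFB; 0x34 ⊕ 0xFB = 0xCF.
P3: T = 0x5A, S = E(K, T) = 0x7A; 0xC1 ⊕ 0x7A = 0xBB.

P1 = 0x5F, P2 = 0xCF, P3 = 0xBB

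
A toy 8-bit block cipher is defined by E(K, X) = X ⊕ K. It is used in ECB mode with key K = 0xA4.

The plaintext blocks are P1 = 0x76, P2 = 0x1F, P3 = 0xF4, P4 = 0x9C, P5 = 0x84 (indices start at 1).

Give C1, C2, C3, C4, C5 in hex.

C1 = 0xD2, C2 = 0xBB, C3 = 0x50, C4 = 0x38, C5 = 0x20

ECB encryption: C_i = E(K, P_i).
C1: E(K, 0x76) = 0xD2.
C2: E(K, 0x1F) = 0xBB.
C3: E(K, 0xF4) = 0x50.
C4: E(K, 0x9C) = 0x38.
C5: E(K, 0x84) = 0x20.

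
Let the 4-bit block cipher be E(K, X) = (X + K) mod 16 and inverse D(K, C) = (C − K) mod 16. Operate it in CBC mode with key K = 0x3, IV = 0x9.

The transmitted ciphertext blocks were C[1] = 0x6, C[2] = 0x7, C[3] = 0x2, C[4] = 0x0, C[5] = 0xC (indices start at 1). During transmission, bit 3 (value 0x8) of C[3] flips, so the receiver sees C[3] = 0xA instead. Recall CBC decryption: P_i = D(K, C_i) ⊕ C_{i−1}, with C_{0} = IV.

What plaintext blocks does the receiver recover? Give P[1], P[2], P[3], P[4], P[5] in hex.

P[1] = 0xA, P[2] = 0x2, P[3] = 0x0, P[4] = 0x7, P[5] = 0x9

Only C[3] changed, to 0xA. In CBC, a change in C_i garbles P_i and flips the same bit in P_{i+1}. Decrypting the received ciphertext:
P[1]: D(K, 0x6) = 0x3; 0x3 ⊕ 0x9 = 0xA.
P[2]: D(K, 0x7) = 0x4; 0x4 ⊕ 0x6 = 0x2.
P[3]: D(K, 0xA) = 0x7; 0x7 ⊕ 0x7 = 0x0.
P[4]: D(K, 0x0) = 0xD; 0xD ⊕ 0xA = 0x7.
P[5]: D(K, 0xC) = 0x9; 0x9 ⊕ 0x0 = 0x9.
Blocks that differ from the original plaintext: P[3], P[4].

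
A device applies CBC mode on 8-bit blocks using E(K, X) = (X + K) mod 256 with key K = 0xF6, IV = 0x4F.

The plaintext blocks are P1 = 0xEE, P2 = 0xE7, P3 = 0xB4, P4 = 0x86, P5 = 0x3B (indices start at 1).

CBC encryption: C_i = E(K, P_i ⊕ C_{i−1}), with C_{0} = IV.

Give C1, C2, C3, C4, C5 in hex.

C1 = 0x97, C2 = 0x66, C3 = 0xC8, C4 = 0x44, C5 = 0x75

C1: P1 ⊕ 0x4F = 0xA1; E(K, 0xA1) = 0x97.
C2: P2 ⊕ 0x97 = 0x70; E(K, 0x70) = 0x66.
C3: P3 ⊕ 0x66 = 0xD2; E(K, 0xD2) = 0xC8.
C4: P4 ⊕ 0xC8 = 0x4E; E(K, 0x4E) = 0x44.
C5: P5 ⊕ 0x44 = 0x7F; E(K, 0x7F) = 0x75.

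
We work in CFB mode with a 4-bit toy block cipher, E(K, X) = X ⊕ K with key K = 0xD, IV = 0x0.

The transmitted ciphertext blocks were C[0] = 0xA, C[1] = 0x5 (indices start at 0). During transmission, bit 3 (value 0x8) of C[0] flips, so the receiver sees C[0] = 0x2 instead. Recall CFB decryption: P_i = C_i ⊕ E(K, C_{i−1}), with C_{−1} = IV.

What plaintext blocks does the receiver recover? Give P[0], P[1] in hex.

P[0] = 0xF, P[1] = 0xA

Only C[0] changed, to 0x2. In CFB, a change in C_i flips the same bit in P_i and garbles P_{i+1}. Decrypting the received ciphertext:
P[0]: E(K, 0x0) = 0xD; 0x2 ⊕ 0xD = 0xF.
P[1]: E(K, 0x2) = 0xF; 0x5 ⊕ 0xF = 0xA.
Blocks that differ from the original plaintext: P[0], P[1].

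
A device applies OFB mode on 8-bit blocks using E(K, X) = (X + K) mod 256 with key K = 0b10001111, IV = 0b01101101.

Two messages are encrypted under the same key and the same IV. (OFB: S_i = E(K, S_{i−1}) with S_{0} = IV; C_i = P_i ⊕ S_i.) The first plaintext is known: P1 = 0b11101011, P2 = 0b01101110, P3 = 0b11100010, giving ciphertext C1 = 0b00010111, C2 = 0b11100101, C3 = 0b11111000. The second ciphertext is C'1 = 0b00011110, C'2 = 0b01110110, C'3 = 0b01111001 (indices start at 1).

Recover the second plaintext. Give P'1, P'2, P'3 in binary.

P'1 = 0b11100010, P'2 = 0b11111101, P'3 = 0b01100011

In OFB with a reused IV, both messages share the same keystream S_i, so C_i ⊕ C'_i = P_i ⊕ P'_i and thus P'_i = P_i ⊕ C_i ⊕ C'_i.
P'1: 0b11101011 ⊕ 0b00010111 ⊕ 0b00011110 = 0b11100010.
P'2: 0b01101110 ⊕ 0b11100101 ⊕ 0b01110110 = 0b11111101.
P'3: 0b11100010 ⊕ 0b11111000 ⊕ 0b01111001 = 0b01100011.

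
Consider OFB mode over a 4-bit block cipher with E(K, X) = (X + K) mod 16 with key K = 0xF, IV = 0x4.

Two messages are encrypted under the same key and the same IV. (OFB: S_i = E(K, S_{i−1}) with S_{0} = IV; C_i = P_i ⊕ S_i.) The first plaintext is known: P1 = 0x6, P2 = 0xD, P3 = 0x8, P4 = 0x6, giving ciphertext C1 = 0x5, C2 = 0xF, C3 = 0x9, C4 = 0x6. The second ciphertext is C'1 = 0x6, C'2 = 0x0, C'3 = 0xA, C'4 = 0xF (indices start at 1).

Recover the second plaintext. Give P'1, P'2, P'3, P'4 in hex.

P'1 = 0x5, P'2 = 0x2, P'3 = 0xB, P'4 = 0xF

In OFB with a reused IV, both messages share the same keystream S_i, so C_i ⊕ C'_i = P_i ⊕ P'_i and thus P'_i = P_i ⊕ C_i ⊕ C'_i.
P'1: 0x6 ⊕ 0x5 ⊕ 0x6 = 0x5.
P'2: 0xD ⊕ 0xF ⊕ 0x0 = 0x2.
P'3: 0x8 ⊕ 0x9 ⊕ 0xA = 0xB.
P'4: 0x6 ⊕ 0x6 ⊕ 0xF = 0xF.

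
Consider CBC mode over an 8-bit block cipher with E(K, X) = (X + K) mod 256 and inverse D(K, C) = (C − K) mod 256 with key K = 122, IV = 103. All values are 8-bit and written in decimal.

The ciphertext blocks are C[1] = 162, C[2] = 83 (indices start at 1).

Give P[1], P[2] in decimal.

P[1] = 79, P[2] = 123

CBC decryption: P_i = D(K, C_i) ⊕ C_{i−1}, with C_{0} = IV.
P[1]: D(K, 162) = 40; 40 ⊕ 103 = 79.
P[2]: D(K, 83) = 217; 217 ⊕ 162 = 123.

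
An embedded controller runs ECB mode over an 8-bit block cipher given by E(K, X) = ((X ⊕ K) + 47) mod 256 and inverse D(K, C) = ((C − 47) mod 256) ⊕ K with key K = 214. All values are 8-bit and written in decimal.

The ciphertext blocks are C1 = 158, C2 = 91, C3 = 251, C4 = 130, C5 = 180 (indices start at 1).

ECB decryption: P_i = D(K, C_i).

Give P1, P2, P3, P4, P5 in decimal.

P1 = 185, P2 = 250, P3 = 26, P4 = 133, P5 = 83

P1: D(K, 158) = 185.
P2: D(K, 91) = 250.
P3: D(K, 251) = 26.
P4: D(K, 130) = 133.
P5: D(K, 180) = 83.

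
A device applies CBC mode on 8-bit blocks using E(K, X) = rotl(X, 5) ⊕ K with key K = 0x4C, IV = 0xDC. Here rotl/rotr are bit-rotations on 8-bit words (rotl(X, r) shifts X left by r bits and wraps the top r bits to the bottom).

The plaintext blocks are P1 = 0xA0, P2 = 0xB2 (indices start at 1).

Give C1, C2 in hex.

C1 = 0xC3, C2 = 0x62

CBC encryption: C_i = E(K, P_i ⊕ C_{i−1}), with C_{0} = IV.
C1: P1 ⊕ 0xDC = 0x7C; E(K, 0x7C) = 0xC3.
C2: P2 ⊕ 0xC3 = 0x71; E(K, 0x71) = 0x62.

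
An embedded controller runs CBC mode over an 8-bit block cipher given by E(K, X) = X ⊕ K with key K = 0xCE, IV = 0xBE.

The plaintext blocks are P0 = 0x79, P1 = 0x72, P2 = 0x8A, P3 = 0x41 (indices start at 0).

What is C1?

CBC encryption: C_i = E(K, P_i ⊕ C_{i−1}), with C_{−1} = IV.
C0: P0 ⊕ 0xBE = 0xC7; E(K, 0xC7) = 0x09.
C1: P1 ⊕ 0x09 = 0x7B; E(K, 0x7B) = 0xB5.

C1 = 0xB5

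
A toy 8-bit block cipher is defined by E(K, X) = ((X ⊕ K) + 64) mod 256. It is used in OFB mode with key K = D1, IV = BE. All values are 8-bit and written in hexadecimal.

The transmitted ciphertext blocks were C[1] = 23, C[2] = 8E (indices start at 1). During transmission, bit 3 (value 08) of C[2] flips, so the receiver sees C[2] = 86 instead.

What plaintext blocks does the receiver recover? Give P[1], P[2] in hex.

P[1] = F0, P[2] = E0

OFB decryption: S_i = E(K, S_{i−1}) with S_{0} = IV; P_i = C_i ⊕ S_i.
Only C[2] changed, to 86. In OFB, a change in C_i flips the same bit in P_i only; the keystream is unaffected. Decrypting the received ciphertext:
P[1]: S = E(K, BE) = D3; 23 ⊕ D3 = F0.
P[2]: S = E(K, D3) = 66; 86 ⊕ 66 = E0.
Blocks that differ from the original plaintext: P[2].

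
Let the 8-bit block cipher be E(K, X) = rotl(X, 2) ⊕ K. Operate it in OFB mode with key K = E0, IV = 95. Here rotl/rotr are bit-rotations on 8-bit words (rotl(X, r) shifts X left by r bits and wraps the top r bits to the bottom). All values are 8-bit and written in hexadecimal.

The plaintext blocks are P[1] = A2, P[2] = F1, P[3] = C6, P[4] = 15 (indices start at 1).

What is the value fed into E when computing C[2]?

OFB encryption: S_i = E(K, S_{i−1}) with S_{0} = IV; C_i = P_i ⊕ S_i.
C[1]: S = E(K, 95) = B6; A2 ⊕ B6 = 14.
C[2]: S = E(K, B6) = 3A; F1 ⊕ 3A = CB.
So the input to E for block [2] is B6.

B6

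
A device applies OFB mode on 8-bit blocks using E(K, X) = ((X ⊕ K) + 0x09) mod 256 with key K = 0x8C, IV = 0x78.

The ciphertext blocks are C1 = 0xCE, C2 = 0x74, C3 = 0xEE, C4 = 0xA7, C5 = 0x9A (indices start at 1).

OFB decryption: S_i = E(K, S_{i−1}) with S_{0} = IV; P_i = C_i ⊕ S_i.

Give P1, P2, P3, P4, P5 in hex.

P1: S = E(K, 0x78) = 0xFD; 0xCE ⊕ 0xFD = 0x33.
P2: S = E(K, 0xFD) = 0x7A; 0x74 ⊕ 0x7A = 0x0E.
P3: S = E(K, 0x7A) = 0xFF; 0xEE ⊕ 0xFF = 0x11.
P4: S = E(K, 0xFF) = 0x7C; 0xA7 ⊕ 0x7C = 0xDB.
P5: S = E(K, 0x7C) = 0xF9; 0x9A ⊕ 0xF9 = 0x63.

P1 = 0x33, P2 = 0x0E, P3 = 0x11, P4 = 0xDB, P5 = 0x63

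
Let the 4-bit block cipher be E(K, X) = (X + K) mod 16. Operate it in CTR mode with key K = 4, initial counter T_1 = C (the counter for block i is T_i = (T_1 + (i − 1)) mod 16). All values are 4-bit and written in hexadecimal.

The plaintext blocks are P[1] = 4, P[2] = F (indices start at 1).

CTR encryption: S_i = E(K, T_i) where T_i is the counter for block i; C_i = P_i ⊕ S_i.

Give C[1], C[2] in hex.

C[1]: T = C, S = E(K, T) = 0; 4 ⊕ 0 = 4.
C[2]: T = D, S = E(K, T) = 1; F ⊕ 1 = E.

C[1] = 4, C[2] = E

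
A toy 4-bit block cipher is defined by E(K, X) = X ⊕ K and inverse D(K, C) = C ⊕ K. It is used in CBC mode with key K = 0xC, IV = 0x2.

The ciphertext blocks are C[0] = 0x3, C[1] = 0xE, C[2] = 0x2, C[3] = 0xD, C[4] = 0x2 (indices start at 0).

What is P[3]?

CBC decryption: P_i = D(K, C_i) ⊕ C_{i−1}, with C_{−1} = IV.
P[3]: D(K, 0xD) = 0x1; 0x1 ⊕ 0x2 = 0x3.

P[3] = 0x3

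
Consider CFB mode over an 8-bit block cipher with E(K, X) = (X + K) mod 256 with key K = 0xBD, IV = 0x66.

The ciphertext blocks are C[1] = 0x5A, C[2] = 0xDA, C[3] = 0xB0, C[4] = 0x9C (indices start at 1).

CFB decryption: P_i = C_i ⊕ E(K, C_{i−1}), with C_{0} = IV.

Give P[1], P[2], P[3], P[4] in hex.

P[1]: E(K, 0x66) = 0x23; 0x5A ⊕ 0x23 = 0x79.
P[2]: E(K, 0x5A) = 0x17; 0xDA ⊕ 0x17 = 0xCD.
P[3]: E(K, 0xDA) = 0x97; 0xB0 ⊕ 0x97 = 0x27.
P[4]: E(K, 0xB0) = 0x6D; 0x9C ⊕ 0x6D = 0xF1.

P[1] = 0x79, P[2] = 0xCD, P[3] = 0x27, P[4] = 0xF1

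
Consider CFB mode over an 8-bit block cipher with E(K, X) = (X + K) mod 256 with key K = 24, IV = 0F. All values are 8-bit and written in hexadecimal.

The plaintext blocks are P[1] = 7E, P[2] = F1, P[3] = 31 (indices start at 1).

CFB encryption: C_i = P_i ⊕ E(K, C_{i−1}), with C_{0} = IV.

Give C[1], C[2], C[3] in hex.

C[1] = 4D, C[2] = 80, C[3] = 95

C[1]: E(K, 0F) = 33; 7E ⊕ 33 = 4D.
C[2]: E(K, 4D) = 71; F1 ⊕ 71 = 80.
C[3]: E(K, 80) = A4; 31 ⊕ A4 = 95.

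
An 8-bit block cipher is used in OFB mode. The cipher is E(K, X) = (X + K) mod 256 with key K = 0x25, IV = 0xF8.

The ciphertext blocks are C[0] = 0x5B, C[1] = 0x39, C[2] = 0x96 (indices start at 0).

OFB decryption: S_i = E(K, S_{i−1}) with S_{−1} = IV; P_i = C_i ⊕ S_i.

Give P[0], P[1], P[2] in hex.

P[0] = 0x46, P[1] = 0x7B, P[2] = 0xF1

P[0]: S = E(K, 0xF8) = 0x1D; 0x5B ⊕ 0x1D = 0x46.
P[1]: S = E(K, 0x1D) = 0x42; 0x39 ⊕ 0x42 = 0x7B.
P[2]: S = E(K, 0x42) = 0x67; 0x96 ⊕ 0x67 = 0xF1.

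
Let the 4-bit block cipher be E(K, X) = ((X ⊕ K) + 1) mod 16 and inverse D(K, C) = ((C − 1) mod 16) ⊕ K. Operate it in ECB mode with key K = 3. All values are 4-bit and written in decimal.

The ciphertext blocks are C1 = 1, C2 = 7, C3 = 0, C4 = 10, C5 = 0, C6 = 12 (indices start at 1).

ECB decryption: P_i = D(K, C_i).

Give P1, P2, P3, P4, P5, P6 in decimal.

P1 = 3, P2 = 5, P3 = 12, P4 = 10, P5 = 12, P6 = 8

P1: D(K, 1) = 3.
P2: D(K, 7) = 5.
P3: D(K, 0) = 12.
P4: D(K, 10) = 10.
P5: D(K, 0) = 12.
P6: D(K, 12) = 8.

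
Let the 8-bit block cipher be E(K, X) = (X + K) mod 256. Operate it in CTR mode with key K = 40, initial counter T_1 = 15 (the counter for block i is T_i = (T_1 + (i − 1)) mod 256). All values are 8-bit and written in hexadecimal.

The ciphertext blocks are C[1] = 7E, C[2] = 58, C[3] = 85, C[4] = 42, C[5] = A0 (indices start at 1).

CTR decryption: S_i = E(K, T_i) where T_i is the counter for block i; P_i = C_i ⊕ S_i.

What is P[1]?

P[1] = 2B

P[1]: T = 15, S = E(K, T) = 55; 7E ⊕ 55 = 2B.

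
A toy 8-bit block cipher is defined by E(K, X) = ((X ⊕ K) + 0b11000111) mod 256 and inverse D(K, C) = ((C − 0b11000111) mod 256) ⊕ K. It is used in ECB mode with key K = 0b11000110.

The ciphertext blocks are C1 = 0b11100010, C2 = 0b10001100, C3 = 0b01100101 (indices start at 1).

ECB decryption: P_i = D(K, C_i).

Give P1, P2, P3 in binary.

P1 = 0b11011101, P2 = 0b00000011, P3 = 0b01011000

P1: D(K, 0b11100010) = 0b11011101.
P2: D(K, 0b10001100) = 0b00000011.
P3: D(K, 0b01100101) = 0b01011000.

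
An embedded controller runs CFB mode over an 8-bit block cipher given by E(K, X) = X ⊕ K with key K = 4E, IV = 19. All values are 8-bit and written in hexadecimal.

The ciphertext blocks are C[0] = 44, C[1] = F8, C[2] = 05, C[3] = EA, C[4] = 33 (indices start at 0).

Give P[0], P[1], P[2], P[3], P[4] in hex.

P[0] = 13, P[1] = F2, P[2] = B3, P[3] = A1, P[4] = 97

CFB decryption: P_i = C_i ⊕ E(K, C_{i−1}), with C_{−1} = IV.
P[0]: E(K, 19) = 57; 44 ⊕ 57 = 13.
P[1]: E(K, 44) = 0A; F8 ⊕ 0A = F2.
P[2]: E(K, F8) = B6; 05 ⊕ B6 = B3.
P[3]: E(K, 05) = 4B; EA ⊕ 4B = A1.
P[4]: E(K, EA) = A4; 33 ⊕ A4 = 97.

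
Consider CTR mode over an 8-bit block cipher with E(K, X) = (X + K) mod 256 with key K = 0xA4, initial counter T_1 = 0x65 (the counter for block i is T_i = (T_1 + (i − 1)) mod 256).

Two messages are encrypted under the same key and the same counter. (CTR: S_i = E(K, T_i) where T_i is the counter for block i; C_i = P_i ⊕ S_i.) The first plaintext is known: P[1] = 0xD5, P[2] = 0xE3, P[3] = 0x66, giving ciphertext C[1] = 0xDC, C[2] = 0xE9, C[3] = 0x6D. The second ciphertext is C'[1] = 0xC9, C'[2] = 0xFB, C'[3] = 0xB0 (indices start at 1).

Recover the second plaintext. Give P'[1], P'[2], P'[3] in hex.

P'[1] = 0xC0, P'[2] = 0xF1, P'[3] = 0xBB

In CTR with a reused counter, both messages share the same keystream S_i, so C_i ⊕ C'_i = P_i ⊕ P'_i and thus P'_i = P_i ⊕ C_i ⊕ C'_i.
P'[1]: 0xD5 ⊕ 0xDC ⊕ 0xC9 = 0xC0.
P'[2]: 0xE3 ⊕ 0xE9 ⊕ 0xFB = 0xF1.
P'[3]: 0x66 ⊕ 0x6D ⊕ 0xB0 = 0xBB.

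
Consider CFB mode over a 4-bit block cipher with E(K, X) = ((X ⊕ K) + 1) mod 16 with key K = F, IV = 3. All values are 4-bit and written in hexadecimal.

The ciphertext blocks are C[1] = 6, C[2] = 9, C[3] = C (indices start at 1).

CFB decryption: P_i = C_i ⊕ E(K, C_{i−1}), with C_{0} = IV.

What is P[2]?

P[2] = 3

P[2]: E(K, 6) = A; 9 ⊕ A = 3.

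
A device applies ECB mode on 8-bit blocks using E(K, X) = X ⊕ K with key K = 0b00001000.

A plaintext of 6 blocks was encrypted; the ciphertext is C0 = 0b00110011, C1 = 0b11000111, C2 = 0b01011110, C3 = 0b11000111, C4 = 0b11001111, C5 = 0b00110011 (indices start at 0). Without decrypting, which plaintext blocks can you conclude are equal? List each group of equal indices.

P0 = P5; P1 = P3

ECB encrypts each block independently with the same key, so equal ciphertext blocks imply equal plaintext blocks.
C0 = C5 = 0b00110011, so P0 = P5.
C1 = C3 = 0b11000111, so P1 = P3.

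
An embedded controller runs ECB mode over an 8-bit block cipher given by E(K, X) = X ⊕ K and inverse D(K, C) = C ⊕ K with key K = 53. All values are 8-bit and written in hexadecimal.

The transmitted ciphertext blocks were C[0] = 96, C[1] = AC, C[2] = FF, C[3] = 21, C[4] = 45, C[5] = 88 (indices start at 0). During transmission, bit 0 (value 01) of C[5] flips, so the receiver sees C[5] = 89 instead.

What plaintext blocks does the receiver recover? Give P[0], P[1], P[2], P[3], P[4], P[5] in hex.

ECB decryption: P_i = D(K, C_i).
Only C[5] changed, to 89. In ECB, a change in C_i affects only P_i. Decrypting the received ciphertext:
P[0]: D(K, 96) = C5.
P[1]: D(K, AC) = FF.
P[2]: D(K, FF) = AC.
P[3]: D(K, 21) = 72.
P[4]: D(K, 45) = 16.
P[5]: D(K, 89) = DA.
Blocks that differ from the original plaintext: P[5].

P[0] = C5, P[1] = FF, P[2] = AC, P[3] = 72, P[4] = 16, P[5] = DA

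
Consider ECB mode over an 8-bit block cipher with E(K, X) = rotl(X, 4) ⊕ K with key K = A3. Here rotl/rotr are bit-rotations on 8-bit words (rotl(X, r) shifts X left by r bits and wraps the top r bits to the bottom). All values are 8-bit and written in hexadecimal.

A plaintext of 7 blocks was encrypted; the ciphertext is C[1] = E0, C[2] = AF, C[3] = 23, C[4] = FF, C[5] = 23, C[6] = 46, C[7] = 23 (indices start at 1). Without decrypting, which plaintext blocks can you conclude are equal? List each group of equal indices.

P[3] = P[5] = P[7]

ECB encrypts each block independently with the same key, so equal ciphertext blocks imply equal plaintext blocks.
C[3] = C[5] = C[7] = 23, so P[3] = P[5] = P[7].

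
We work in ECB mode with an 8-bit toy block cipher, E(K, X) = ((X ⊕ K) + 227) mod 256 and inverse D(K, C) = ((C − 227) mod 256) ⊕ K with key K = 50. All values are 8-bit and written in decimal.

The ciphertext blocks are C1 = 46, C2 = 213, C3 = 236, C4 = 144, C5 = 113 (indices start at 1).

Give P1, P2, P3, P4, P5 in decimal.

P1 = 121, P2 = 192, P3 = 59, P4 = 159, P5 = 188

ECB decryption: P_i = D(K, C_i).
P1: D(K, 46) = 121.
P2: D(K, 213) = 192.
P3: D(K, 236) = 59.
P4: D(K, 144) = 159.
P5: D(K, 113) = 188.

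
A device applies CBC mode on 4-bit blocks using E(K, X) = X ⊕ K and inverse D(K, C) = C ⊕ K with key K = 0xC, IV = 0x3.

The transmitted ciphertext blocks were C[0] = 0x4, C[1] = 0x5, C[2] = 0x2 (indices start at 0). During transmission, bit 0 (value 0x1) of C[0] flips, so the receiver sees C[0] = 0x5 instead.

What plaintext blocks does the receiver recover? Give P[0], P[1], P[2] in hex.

CBC decryption: P_i = D(K, C_i) ⊕ C_{i−1}, with C_{−1} = IV.
Only C[0] changed, to 0x5. In CBC, a change in C_i garbles P_i and flips the same bit in P_{i+1}. Decrypting the received ciphertext:
P[0]: D(K, 0x5) = 0x9; 0x9 ⊕ 0x3 = 0xA.
P[1]: D(K, 0x5) = 0x9; 0x9 ⊕ 0x5 = 0xC.
P[2]: D(K, 0x2) = 0xE; 0xE ⊕ 0x5 = 0xB.
Blocks that differ from the original plaintext: P[0], P[1].

P[0] = 0xA, P[1] = 0xC, P[2] = 0xB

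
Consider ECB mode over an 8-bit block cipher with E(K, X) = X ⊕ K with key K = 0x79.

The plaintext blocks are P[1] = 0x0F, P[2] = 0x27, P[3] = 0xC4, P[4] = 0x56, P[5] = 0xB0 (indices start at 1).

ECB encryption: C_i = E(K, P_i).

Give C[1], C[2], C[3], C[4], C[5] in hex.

C[1]: E(K, 0x0F) = 0x76.
C[2]: E(K, 0x27) = 0x5E.
C[3]: E(K, 0xC4) = 0xBD.
C[4]: E(K, 0x56) = 0x2F.
C[5]: E(K, 0xB0) = 0xC9.

C[1] = 0x76, C[2] = 0x5E, C[3] = 0xBD, C[4] = 0x2F, C[5] = 0xC9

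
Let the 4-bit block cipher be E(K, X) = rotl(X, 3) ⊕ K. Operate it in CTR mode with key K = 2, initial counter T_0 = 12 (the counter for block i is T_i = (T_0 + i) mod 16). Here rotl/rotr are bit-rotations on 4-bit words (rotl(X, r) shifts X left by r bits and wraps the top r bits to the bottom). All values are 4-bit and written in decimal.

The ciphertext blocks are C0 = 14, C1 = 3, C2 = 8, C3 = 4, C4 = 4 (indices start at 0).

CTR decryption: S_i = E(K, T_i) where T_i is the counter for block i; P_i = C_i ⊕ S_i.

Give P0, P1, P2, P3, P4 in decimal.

P0 = 10, P1 = 15, P2 = 13, P3 = 9, P4 = 6

P0: T = 12, S = E(K, T) = 4; 14 ⊕ 4 = 10.
P1: T = 13, S = E(K, T) = 12; 3 ⊕ 12 = 15.
P2: T = 14, S = E(K, T) = 5; 8 ⊕ 5 = 13.
P3: T = 15, S = E(K, T) = 13; 4 ⊕ 13 = 9.
P4: T = 0, S = E(K, T) = 2; 4 ⊕ 2 = 6.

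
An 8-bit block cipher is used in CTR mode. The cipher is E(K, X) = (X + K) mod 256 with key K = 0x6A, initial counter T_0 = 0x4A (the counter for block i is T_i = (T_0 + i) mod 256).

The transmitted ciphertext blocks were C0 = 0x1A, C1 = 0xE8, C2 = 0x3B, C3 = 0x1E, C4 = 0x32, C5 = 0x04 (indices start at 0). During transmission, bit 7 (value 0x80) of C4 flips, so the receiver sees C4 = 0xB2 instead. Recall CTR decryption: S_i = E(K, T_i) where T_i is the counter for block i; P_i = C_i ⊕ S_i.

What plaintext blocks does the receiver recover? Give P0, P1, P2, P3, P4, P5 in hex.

P0 = 0xAE, P1 = 0x5D, P2 = 0x8D, P3 = 0xA9, P4 = 0x0A, P5 = 0xBD

Only C4 changed, to 0xB2. In CTR, a change in C_i flips the same bit in P_i only; the keystream is unaffected. Decrypting the received ciphertext:
P0: T = 0x4A, S = E(K, T) = 0xB4; 0x1A ⊕ 0xB4 = 0xAE.
P1: T = 0x4B, S = E(K, T) = 0xB5; 0xE8 ⊕ 0xB5 = 0x5D.
P2: T = 0x4C, S = E(K, T) = 0xB6; 0x3B ⊕ 0xB6 = 0x8D.
P3: T = 0x4D, S = E(K, T) = 0xB7; 0x1E ⊕ 0xB7 = 0xA9.
P4: T = 0x4E, S = E(K, T) = 0xB8; 0xB2 ⊕ 0xB8 = 0x0A.
P5: T = 0x4F, S = E(K, T) = 0xB9; 0x04 ⊕ 0xB9 = 0xBD.
Blocks that differ from the original plaintext: P4.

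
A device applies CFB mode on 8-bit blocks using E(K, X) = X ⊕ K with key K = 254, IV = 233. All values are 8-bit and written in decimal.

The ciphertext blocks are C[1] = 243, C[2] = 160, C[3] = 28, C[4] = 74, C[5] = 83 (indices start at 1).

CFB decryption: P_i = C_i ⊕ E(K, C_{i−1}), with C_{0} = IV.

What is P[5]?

P[5]: E(K, 74) = 180; 83 ⊕ 180 = 231.

P[5] = 231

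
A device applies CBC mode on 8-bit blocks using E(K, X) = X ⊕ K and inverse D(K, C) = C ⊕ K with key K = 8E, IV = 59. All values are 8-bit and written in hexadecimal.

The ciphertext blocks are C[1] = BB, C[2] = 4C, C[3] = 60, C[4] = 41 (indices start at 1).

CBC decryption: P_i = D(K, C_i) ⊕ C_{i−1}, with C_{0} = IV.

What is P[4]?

P[4] = AF

P[4]: D(K, 41) = CF; CF ⊕ 60 = AF.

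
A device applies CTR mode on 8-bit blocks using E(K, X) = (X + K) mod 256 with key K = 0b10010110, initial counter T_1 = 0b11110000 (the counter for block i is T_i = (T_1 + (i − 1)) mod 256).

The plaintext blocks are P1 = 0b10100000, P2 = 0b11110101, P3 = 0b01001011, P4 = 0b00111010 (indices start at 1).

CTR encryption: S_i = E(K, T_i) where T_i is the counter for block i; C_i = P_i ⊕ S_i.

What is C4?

C4 = 0b10110011

C1: T = 0b11110000, S = E(K, T) = 0b10000110; 0b10100000 ⊕ 0b10000110 = 0b00100110.
C2: T = 0b11110001, S = E(K, T) = 0b10000111; 0b11110101 ⊕ 0b10000111 = 0b01110010.
C3: T = 0b11110010, S = E(K, T) = 0b10001000; 0b01001011 ⊕ 0b10001000 = 0b11000011.
C4: T = 0b11110011, S = E(K, T) = 0b10001001; 0b00111010 ⊕ 0b10001001 = 0b10110011.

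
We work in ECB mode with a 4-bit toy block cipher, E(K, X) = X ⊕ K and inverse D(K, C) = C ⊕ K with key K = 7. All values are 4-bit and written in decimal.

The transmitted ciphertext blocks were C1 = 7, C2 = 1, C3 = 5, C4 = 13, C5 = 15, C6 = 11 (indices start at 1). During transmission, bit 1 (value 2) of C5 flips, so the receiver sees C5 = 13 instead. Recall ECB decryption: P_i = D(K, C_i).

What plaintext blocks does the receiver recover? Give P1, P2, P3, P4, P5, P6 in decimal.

P1 = 0, P2 = 6, P3 = 2, P4 = 10, P5 = 10, P6 = 12

Only C5 changed, to 13. In ECB, a change in C_i affects only P_i. Decrypting the received ciphertext:
P1: D(K, 7) = 0.
P2: D(K, 1) = 6.
P3: D(K, 5) = 2.
P4: D(K, 13) = 10.
P5: D(K, 13) = 10.
P6: D(K, 11) = 12.
Blocks that differ from the original plaintext: P5.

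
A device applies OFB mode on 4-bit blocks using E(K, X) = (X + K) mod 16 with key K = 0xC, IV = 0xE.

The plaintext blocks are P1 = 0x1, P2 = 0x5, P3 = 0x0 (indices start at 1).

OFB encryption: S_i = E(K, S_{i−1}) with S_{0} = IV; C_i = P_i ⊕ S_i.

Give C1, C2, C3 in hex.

C1: S = E(K, 0xE) = 0xA; 0x1 ⊕ 0xA = 0xB.
C2: S = E(K, 0xA) = 0x6; 0x5 ⊕ 0x6 = 0x3.
C3: S = E(K, 0x6) = 0x2; 0x0 ⊕ 0x2 = 0x2.

C1 = 0xB, C2 = 0x3, C3 = 0x2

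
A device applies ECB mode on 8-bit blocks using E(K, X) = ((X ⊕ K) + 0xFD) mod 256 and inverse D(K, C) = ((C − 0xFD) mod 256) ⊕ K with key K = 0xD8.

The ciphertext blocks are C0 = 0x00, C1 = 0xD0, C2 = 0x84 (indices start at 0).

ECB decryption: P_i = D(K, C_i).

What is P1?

P1 = 0x0B

P1: D(K, 0xD0) = 0x0B.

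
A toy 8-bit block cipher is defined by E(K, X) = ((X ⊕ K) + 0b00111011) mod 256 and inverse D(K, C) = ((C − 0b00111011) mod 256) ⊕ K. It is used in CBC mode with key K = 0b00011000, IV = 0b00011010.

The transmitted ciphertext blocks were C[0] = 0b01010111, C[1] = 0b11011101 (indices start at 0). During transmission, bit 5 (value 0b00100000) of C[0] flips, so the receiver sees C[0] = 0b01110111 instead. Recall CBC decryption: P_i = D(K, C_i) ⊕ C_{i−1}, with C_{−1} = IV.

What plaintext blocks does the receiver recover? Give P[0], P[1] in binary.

P[0] = 0b00111110, P[1] = 0b11001101

Only C[0] changed, to 0b01110111. In CBC, a change in C_i garbles P_i and flips the same bit in P_{i+1}. Decrypting the received ciphertext:
P[0]: D(K, 0b01110111) = 0b00100100; 0b00100100 ⊕ 0b00011010 = 0b00111110.
P[1]: D(K, 0b11011101) = 0b10111010; 0b10111010 ⊕ 0b01110111 = 0b11001101.
Blocks that differ from the original plaintext: P[0], P[1].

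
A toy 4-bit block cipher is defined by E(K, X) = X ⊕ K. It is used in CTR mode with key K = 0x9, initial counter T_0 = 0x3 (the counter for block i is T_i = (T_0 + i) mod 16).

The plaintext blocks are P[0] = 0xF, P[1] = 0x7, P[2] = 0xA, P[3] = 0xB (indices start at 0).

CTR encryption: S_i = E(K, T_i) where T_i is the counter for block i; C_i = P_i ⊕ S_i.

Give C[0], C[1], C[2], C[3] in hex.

C[0]: T = 0x3, S = E(K, T) = 0xA; 0xF ⊕ 0xA = 0x5.
C[1]: T = 0x4, S = E(K, T) = 0xD; 0x7 ⊕ 0xD = 0xA.
C[2]: T = 0x5, S = E(K, T) = 0xC; 0xA ⊕ 0xC = 0x6.
C[3]: T = 0x6, S = E(K, T) = 0xF; 0xB ⊕ 0xF = 0x4.

C[0] = 0x5, C[1] = 0xA, C[2] = 0x6, C[3] = 0x4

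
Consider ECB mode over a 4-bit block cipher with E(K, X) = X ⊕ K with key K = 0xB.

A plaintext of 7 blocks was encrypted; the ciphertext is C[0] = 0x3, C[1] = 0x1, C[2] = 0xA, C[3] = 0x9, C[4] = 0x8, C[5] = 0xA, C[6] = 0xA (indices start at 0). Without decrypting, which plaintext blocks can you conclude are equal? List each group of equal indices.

ECB encrypts each block independently with the same key, so equal ciphertext blocks imply equal plaintext blocks.
C[2] = C[5] = C[6] = 0xA, so P[2] = P[5] = P[6].

P[2] = P[5] = P[6]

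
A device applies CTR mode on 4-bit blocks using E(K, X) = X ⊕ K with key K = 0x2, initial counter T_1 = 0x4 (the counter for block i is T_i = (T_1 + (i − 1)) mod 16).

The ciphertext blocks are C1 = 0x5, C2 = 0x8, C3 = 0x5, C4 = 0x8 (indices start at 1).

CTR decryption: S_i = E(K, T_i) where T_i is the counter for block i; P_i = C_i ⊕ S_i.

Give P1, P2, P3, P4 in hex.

P1: T = 0x4, S = E(K, T) = 0x6; 0x5 ⊕ 0x6 = 0x3.
P2: T = 0x5, S = E(K, T) = 0x7; 0x8 ⊕ 0x7 = 0xF.
P3: T = 0x6, S = E(K, T) = 0x4; 0x5 ⊕ 0x4 = 0x1.
P4: T = 0x7, S = E(K, T) = 0x5; 0x8 ⊕ 0x5 = 0xD.

P1 = 0x3, P2 = 0xF, P3 = 0x1, P4 = 0xD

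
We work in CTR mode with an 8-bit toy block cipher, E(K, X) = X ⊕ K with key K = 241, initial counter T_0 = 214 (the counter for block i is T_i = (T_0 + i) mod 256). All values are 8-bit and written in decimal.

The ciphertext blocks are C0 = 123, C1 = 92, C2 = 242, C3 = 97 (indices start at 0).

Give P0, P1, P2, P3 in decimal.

CTR decryption: S_i = E(K, T_i) where T_i is the counter for block i; P_i = C_i ⊕ S_i.
P0: T = 214, S = E(K, T) = 39; 123 ⊕ 39 = 92.
P1: T = 215, S = E(K, T) = 38; 92 ⊕ 38 = 122.
P2: T = 216, S = E(K, T) = 41; 242 ⊕ 41 = 219.
P3: T = 217, S = E(K, T) = 40; 97 ⊕ 40 = 73.

P0 = 92, P1 = 122, P2 = 219, P3 = 73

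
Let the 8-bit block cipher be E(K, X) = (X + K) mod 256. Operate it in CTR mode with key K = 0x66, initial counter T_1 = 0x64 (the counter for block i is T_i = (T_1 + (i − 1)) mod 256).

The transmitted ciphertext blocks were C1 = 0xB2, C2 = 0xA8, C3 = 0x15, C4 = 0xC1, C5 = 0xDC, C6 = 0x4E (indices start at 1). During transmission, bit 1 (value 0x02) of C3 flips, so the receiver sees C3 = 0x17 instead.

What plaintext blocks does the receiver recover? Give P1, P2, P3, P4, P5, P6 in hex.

CTR decryption: S_i = E(K, T_i) where T_i is the counter for block i; P_i = C_i ⊕ S_i.
Only C3 changed, to 0x17. In CTR, a change in C_i flips the same bit in P_i only; the keystream is unaffected. Decrypting the received ciphertext:
P1: T = 0x64, S = E(K, T) = 0xCA; 0xB2 ⊕ 0xCA = 0x78.
P2: T = 0x65, S = E(K, T) = 0xCB; 0xA8 ⊕ 0xCB = 0x63.
P3: T = 0x66, S = E(K, T) = 0xCC; 0x17 ⊕ 0xCC = 0xDB.
P4: T = 0x67, S = E(K, T) = 0xCD; 0xC1 ⊕ 0xCD = 0x0C.
P5: T = 0x68, S = E(K, T) = 0xCE; 0xDC ⊕ 0xCE = 0x12.
P6: T = 0x69, S = E(K, T) = 0xCF; 0x4E ⊕ 0xCF = 0x81.
Blocks that differ from the original plaintext: P3.

P1 = 0x78, P2 = 0x63, P3 = 0xDB, P4 = 0x0C, P5 = 0x12, P6 = 0x81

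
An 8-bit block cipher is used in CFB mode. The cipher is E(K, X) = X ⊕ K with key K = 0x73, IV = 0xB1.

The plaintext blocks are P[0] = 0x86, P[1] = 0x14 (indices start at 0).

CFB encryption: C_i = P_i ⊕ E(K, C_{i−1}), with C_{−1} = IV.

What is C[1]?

C[0]: E(K, 0xB1) = 0xC2; 0x86 ⊕ 0xC2 = 0x44.
C[1]: E(K, 0x44) = 0x37; 0x14 ⊕ 0x37 = 0x23.

C[1] = 0x23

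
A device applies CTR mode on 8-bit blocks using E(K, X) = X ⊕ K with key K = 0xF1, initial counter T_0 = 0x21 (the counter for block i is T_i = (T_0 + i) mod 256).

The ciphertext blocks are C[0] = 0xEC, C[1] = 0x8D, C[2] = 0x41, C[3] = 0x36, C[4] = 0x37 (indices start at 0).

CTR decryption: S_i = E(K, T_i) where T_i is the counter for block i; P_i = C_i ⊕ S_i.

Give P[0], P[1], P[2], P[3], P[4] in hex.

P[0]: T = 0x21, S = E(K, T) = 0xD0; 0xEC ⊕ 0xD0 = 0x3C.
P[1]: T = 0x22, S = E(K, T) = 0xD3; 0x8D ⊕ 0xD3 = 0x5E.
P[2]: T = 0x23, S = E(K, T) = 0xD2; 0x41 ⊕ 0xD2 = 0x93.
P[3]: T = 0x24, S = E(K, T) = 0xD5; 0x36 ⊕ 0xD5 = 0xE3.
P[4]: T = 0x25, S = E(K, T) = 0xD4; 0x37 ⊕ 0xD4 = 0xE3.

P[0] = 0x3C, P[1] = 0x5E, P[2] = 0x93, P[3] = 0xE3, P[4] = 0xE3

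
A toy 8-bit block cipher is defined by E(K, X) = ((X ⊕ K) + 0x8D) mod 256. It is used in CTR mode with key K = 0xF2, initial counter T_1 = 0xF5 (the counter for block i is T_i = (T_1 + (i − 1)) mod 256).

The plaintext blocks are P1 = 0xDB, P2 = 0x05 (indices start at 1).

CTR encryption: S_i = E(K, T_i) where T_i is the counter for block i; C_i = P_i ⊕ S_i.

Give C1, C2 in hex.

C1 = 0x4F, C2 = 0x94

C1: T = 0xF5, S = E(K, T) = 0x94; 0xDB ⊕ 0x94 = 0x4F.
C2: T = 0xF6, S = E(K, T) = 0x91; 0x05 ⊕ 0x91 = 0x94.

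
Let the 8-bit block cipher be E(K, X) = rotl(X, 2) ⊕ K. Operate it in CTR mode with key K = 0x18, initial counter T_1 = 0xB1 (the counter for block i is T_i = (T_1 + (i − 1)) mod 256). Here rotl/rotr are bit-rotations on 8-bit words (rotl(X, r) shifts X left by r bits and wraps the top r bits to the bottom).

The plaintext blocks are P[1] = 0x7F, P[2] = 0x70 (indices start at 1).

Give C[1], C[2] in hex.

C[1] = 0xA1, C[2] = 0xA2

CTR encryption: S_i = E(K, T_i) where T_i is the counter for block i; C_i = P_i ⊕ S_i.
C[1]: T = 0xB1, S = E(K, T) = 0xDE; 0x7F ⊕ 0xDE = 0xA1.
C[2]: T = 0xB2, S = E(K, T) = 0xD2; 0x70 ⊕ 0xD2 = 0xA2.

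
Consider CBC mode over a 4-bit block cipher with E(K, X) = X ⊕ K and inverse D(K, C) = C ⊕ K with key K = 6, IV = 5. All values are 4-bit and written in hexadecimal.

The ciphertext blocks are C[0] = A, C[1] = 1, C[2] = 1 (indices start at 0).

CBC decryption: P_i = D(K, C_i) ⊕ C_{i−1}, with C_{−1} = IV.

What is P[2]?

P[2] = 6

P[2]: D(K, 1) = 7; 7 ⊕ 1 = 6.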